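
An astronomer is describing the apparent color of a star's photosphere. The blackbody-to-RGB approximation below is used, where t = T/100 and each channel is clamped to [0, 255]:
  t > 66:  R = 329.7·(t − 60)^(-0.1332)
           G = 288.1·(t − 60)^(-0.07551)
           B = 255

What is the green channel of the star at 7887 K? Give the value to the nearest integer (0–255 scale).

t = 7887/100 = 78.87; the t > 66 branch applies.
G = 288.1·(78.87 − 60)^(-0.07551) = 288.1·18.87^(-0.07551) = 288.1·0.80106 = 230.786.
Rounded: 231.

231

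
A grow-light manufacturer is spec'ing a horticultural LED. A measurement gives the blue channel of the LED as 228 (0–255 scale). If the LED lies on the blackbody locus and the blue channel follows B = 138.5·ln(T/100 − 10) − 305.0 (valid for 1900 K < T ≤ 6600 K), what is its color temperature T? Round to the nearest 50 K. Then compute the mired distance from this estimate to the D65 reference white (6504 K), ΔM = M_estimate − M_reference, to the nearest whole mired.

+22 mireds

ln(t − 10) = (228 + 305.0) / 138.5 = 3.8484.
t − 10 = e^3.8484 = 46.917, so t = 56.917.
T = 100·t = 5692 K → 5700 K to the nearest 50 K.
M_estimate = 10⁶/5700 = 175.44; M_reference = 10⁶/6504 = 153.75.
ΔM = 175.44 − 153.75 = 21.69 → +22 mireds.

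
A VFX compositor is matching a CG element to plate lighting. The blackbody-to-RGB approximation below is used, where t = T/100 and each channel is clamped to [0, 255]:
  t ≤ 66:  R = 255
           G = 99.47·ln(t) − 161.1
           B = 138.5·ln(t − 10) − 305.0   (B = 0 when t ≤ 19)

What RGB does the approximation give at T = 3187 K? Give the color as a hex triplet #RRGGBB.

#FFB77A

t = 3187/100 = 31.87; the t ≤ 66 branch applies.
R = 255 by definition for t ≤ 66.
G = 99.47·ln 31.87 − 161.1 = 99.47·3.4617 − 161.1 = 183.232.
B = 138.5·ln(31.87 − 10) − 305.0 = 138.5·ln 21.87 − 305.0 = 138.5·3.0851 − 305.0 = 122.289.
Rounded: (255, 183, 122).
In hex: #FFB77A.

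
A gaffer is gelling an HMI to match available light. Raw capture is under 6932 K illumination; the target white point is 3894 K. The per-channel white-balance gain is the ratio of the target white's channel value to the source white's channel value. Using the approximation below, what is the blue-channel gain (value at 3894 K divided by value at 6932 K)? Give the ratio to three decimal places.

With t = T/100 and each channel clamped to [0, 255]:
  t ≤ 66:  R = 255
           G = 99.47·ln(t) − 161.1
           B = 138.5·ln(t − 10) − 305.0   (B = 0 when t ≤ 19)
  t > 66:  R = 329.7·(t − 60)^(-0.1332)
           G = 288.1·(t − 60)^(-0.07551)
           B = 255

0.632

At 6932 K (t = 69.32):
  B = 255 by definition for t > 66.
At 3894 K (t = 38.94):
  B = 138.5·ln(38.94 − 10) − 305.0 = 138.5·ln 28.94 − 305.0 = 138.5·3.3652 − 305.0 = 161.084.
Gain = 161.084 / 255.000 = 0.6317 → 0.632.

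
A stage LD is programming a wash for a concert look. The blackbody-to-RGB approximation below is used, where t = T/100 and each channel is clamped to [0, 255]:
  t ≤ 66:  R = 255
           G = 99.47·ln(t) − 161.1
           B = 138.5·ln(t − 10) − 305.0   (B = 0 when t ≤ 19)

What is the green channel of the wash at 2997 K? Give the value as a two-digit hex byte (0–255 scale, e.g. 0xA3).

0xB1

t = 2997/100 = 29.97; the t ≤ 66 branch applies.
G = 99.47·ln 29.97 − 161.1 = 99.47·3.4002 − 161.1 = 177.118.
Rounded: 177; in hex, 0xB1.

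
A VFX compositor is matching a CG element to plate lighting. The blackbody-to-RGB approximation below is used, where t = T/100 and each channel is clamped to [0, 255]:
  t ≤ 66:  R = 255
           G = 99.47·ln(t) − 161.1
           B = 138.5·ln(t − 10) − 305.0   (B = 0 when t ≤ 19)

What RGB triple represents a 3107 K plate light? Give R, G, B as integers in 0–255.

R=255, G=181, B=117

t = 3107/100 = 31.07; the t ≤ 66 branch applies.
R = 255 by definition for t ≤ 66.
G = 99.47·ln 31.07 − 161.1 = 99.47·3.4362 − 161.1 = 180.703.
B = 138.5·ln(31.07 − 10) − 305.0 = 138.5·ln 21.07 − 305.0 = 138.5·3.0479 − 305.0 = 117.127.
Rounded: (255, 181, 117).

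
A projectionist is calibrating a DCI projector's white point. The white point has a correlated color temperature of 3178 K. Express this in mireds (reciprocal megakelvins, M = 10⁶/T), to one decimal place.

M = 10⁶ / 3178 = 314.663 → 314.7 mireds.

314.7 mireds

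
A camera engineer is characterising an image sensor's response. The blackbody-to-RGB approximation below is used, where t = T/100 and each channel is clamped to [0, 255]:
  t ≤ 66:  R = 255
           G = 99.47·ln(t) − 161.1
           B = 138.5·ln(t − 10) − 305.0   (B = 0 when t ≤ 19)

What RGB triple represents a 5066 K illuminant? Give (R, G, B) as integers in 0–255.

(255, 229, 208)

t = 5066/100 = 50.66; the t ≤ 66 branch applies.
R = 255 by definition for t ≤ 66.
G = 99.47·ln 50.66 − 161.1 = 99.47·3.9251 − 161.1 = 229.333.
B = 138.5·ln(50.66 − 10) − 305.0 = 138.5·ln 40.66 − 305.0 = 138.5·3.7052 − 305.0 = 208.176.
Rounded: (255, 229, 208).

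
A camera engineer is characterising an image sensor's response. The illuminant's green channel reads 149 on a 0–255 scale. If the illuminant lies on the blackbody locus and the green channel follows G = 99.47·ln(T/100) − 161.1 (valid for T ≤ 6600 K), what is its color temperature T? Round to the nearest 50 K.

2250 K

ln t = (149 + 161.1) / 99.47 = 3.1175.
t = e^3.1175 = 22.590.
T = 100·t = 2259 K → 2250 K to the nearest 50 K.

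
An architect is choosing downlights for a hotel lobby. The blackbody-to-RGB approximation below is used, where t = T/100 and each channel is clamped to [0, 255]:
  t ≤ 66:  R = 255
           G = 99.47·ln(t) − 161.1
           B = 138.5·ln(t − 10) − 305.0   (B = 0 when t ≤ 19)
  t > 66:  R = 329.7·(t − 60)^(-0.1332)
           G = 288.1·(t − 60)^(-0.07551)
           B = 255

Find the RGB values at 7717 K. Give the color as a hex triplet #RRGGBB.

#E2E8FF

t = 7717/100 = 77.17; the t > 66 branch applies.
R = 329.7·(77.17 − 60)^(-0.1332) = 329.7·17.17^(-0.1332) = 329.7·0.68474 = 225.760.
G = 288.1·(77.17 − 60)^(-0.07551) = 288.1·17.17^(-0.07551) = 288.1·0.80679 = 232.437.
B = 255 by definition for t > 66.
Rounded: (226, 232, 255).
In hex: #E2E8FF.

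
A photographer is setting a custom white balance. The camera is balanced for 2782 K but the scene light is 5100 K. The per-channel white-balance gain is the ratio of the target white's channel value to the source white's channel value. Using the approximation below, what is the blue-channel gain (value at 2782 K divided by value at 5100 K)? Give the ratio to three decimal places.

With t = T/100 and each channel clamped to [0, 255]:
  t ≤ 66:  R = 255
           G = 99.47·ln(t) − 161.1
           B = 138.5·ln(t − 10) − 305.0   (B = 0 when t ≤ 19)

At 5100 K (t = 51):
  B = 138.5·ln(51 − 10) − 305.0 = 138.5·ln 41 − 305.0 = 138.5·3.7136 − 305.0 = 209.330.
At 2782 K (t = 27.82):
  B = 138.5·ln(27.82 − 10) − 305.0 = 138.5·ln 17.82 − 305.0 = 138.5·2.8803 − 305.0 = 93.925.
Gain = 93.925 / 209.330 = 0.4487 → 0.449.

0.449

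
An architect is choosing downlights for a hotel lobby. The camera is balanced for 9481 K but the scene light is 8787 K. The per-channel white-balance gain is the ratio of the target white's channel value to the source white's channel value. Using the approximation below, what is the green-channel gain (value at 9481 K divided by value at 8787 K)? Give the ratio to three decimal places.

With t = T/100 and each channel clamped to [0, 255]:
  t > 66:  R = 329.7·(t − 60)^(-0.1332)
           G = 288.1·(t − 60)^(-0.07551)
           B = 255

At 8787 K (t = 87.87):
  G = 288.1·(87.87 − 60)^(-0.07551) = 288.1·27.87^(-0.07551) = 288.1·0.77782 = 224.089.
At 9481 K (t = 94.81):
  G = 288.1·(94.81 − 60)^(-0.07551) = 288.1·34.81^(-0.07551) = 288.1·0.76487 = 220.358.
Gain = 220.358 / 224.089 = 0.9834 → 0.983.

0.983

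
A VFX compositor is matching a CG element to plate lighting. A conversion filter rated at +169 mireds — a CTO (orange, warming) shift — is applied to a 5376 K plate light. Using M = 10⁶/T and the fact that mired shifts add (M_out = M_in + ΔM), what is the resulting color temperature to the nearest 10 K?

M_in = 10⁶/5376 = 186.01 mireds.
M_out = 186.01 + (+169) = 355.01 mireds.
T_out = 10⁶/355.01 = 2816.8 K → 2820 K.

2820 K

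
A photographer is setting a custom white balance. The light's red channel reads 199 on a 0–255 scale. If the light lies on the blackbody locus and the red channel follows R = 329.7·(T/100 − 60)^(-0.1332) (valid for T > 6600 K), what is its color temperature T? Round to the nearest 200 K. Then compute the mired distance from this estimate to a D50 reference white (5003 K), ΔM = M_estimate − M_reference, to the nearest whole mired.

(t − 60)^(-0.1332) = 199/329.7 = 0.60358.
t − 60 = 0.60358^(1/-0.1332) = 0.60358^(-7.508) = 44.273, so t = 104.273.
T = 100·t = 10427 K → 10400 K to the nearest 200 K.
M_estimate = 10⁶/10400 = 96.15; M_reference = 10⁶/5003 = 199.88.
ΔM = 96.15 − 199.88 = -103.73 → -104 mireds.

-104 mireds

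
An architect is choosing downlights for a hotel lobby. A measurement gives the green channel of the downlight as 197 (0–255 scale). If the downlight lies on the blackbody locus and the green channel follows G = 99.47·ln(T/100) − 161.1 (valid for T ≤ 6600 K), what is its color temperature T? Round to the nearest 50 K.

ln t = (197 + 161.1) / 99.47 = 3.6001.
t = e^3.6001 = 36.601.
T = 100·t = 3660 K → 3650 K to the nearest 50 K.

3650 K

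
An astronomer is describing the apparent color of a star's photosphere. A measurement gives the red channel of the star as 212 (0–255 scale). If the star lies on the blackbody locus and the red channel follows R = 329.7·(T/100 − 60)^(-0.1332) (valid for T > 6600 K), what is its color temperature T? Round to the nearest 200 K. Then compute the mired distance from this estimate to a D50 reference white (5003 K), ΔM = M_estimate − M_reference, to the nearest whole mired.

-86 mireds

(t − 60)^(-0.1332) = 212/329.7 = 0.64301.
t − 60 = 0.64301^(1/-0.1332) = 0.64301^(-7.508) = 27.530, so t = 87.530.
T = 100·t = 8753 K → 8800 K to the nearest 200 K.
M_estimate = 10⁶/8800 = 113.64; M_reference = 10⁶/5003 = 199.88.
ΔM = 113.64 − 199.88 = -86.24 → -86 mireds.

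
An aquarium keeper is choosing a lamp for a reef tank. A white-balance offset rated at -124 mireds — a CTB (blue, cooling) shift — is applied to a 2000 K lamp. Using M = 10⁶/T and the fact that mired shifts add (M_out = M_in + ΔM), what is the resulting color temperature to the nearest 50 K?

M_in = 10⁶/2000 = 500.00 mireds.
M_out = 500.00 + (-124) = 376.00 mireds.
T_out = 10⁶/376.00 = 2659.6 K → 2650 K.

2650 K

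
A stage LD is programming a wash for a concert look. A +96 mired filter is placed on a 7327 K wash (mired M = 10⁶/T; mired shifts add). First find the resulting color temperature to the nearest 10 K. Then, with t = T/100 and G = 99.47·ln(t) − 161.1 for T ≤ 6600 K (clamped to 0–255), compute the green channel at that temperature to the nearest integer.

M_in = 10⁶/7327 = 136.48; M_out = 136.48 + (+96) = 232.48.
T_out = 10⁶/232.48 = 4301.4 K → 4300 K; t = 43.
G = 99.47·ln 43 − 161.1 = 99.47·3.7612 − 161.1 = 213.027.
Rounded: 213.

213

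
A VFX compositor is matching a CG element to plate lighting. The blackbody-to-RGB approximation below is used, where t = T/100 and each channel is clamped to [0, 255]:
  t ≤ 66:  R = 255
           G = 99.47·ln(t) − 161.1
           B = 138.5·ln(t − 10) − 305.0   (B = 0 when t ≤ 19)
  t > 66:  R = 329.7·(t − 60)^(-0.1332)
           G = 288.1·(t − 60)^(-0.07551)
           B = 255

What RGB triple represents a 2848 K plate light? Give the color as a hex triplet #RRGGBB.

#FFAC63

t = 2848/100 = 28.48; the t ≤ 66 branch applies.
R = 255 by definition for t ≤ 66.
G = 99.47·ln 28.48 − 161.1 = 99.47·3.3492 − 161.1 = 172.045.
B = 138.5·ln(28.48 − 10) − 305.0 = 138.5·ln 18.48 − 305.0 = 138.5·2.9167 − 305.0 = 98.961.
Rounded: (255, 172, 99).
In hex: #FFAC63.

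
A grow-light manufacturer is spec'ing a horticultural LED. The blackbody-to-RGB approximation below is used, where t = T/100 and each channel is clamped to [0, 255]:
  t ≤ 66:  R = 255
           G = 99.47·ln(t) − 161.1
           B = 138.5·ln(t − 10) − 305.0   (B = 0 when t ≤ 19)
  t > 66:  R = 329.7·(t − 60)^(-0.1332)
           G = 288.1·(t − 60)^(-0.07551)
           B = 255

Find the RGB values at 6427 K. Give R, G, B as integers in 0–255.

R=255, G=253, B=248

t = 6427/100 = 64.27; the t ≤ 66 branch applies.
R = 255 by definition for t ≤ 66.
G = 99.47·ln 64.27 − 161.1 = 99.47·4.1631 − 161.1 = 253.003.
B = 138.5·ln(64.27 − 10) − 305.0 = 138.5·ln 54.27 − 305.0 = 138.5·3.9940 − 305.0 = 248.165.
Rounded: (255, 253, 248).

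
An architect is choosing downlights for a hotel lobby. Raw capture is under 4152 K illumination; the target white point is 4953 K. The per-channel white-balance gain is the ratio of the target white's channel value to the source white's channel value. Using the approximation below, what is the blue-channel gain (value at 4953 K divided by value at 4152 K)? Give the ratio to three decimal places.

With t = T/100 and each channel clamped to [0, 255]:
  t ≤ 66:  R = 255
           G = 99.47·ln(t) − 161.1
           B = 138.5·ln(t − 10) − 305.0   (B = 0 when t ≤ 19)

1.181

At 4152 K (t = 41.52):
  B = 138.5·ln(41.52 − 10) − 305.0 = 138.5·ln 31.52 − 305.0 = 138.5·3.4506 − 305.0 = 172.911.
At 4953 K (t = 49.53):
  B = 138.5·ln(49.53 − 10) − 305.0 = 138.5·ln 39.53 − 305.0 = 138.5·3.6771 − 305.0 = 204.273.
Gain = 204.273 / 172.911 = 1.1814 → 1.181.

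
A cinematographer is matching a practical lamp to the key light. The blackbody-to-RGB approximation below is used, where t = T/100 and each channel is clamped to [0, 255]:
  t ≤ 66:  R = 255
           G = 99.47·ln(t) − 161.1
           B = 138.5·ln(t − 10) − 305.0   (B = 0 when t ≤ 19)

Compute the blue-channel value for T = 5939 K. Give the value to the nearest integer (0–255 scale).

t = 5939/100 = 59.39; the t ≤ 66 branch applies.
B = 138.5·ln(59.39 − 10) − 305.0 = 138.5·ln 49.39 − 305.0 = 138.5·3.8997 − 305.0 = 235.115.
Rounded: 235.

235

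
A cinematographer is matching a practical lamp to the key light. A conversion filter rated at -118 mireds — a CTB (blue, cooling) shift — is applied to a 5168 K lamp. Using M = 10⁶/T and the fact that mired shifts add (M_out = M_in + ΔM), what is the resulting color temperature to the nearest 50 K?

M_in = 10⁶/5168 = 193.50 mireds.
M_out = 193.50 + (-118) = 75.50 mireds.
T_out = 10⁶/75.50 = 13245.3 K → 13250 K.

13250 K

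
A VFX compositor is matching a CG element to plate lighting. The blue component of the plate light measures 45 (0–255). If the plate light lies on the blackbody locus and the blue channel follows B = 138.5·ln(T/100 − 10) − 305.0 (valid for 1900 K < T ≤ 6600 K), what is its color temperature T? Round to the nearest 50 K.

2250 K

ln(t − 10) = (45 + 305.0) / 138.5 = 2.5271.
t − 10 = e^2.5271 = 12.517, so t = 22.517.
T = 100·t = 2252 K → 2250 K to the nearest 50 K.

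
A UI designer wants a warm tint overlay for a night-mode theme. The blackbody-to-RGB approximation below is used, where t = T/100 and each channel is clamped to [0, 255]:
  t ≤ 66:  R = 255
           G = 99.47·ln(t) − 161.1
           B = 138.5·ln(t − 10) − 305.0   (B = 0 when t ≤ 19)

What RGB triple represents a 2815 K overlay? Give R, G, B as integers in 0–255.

t = 2815/100 = 28.15; the t ≤ 66 branch applies.
R = 255 by definition for t ≤ 66.
G = 99.47·ln 28.15 − 161.1 = 99.47·3.3375 − 161.1 = 170.886.
B = 138.5·ln(28.15 − 10) − 305.0 = 138.5·ln 18.15 − 305.0 = 138.5·2.8987 − 305.0 = 96.466.
Rounded: (255, 171, 96).

R=255, G=171, B=96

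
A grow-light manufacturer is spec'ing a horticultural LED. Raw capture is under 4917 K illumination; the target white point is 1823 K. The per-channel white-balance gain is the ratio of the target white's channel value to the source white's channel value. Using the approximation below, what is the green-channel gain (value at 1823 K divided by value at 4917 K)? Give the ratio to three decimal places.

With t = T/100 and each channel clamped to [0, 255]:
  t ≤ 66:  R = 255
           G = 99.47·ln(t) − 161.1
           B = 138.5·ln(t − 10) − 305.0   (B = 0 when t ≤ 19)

0.564

At 4917 K (t = 49.17):
  G = 99.47·ln 49.17 − 161.1 = 99.47·3.8953 − 161.1 = 226.364.
At 1823 K (t = 18.23):
  G = 99.47·ln 18.23 − 161.1 = 99.47·2.9031 − 161.1 = 127.668.
Gain = 127.668 / 226.364 = 0.5640 → 0.564.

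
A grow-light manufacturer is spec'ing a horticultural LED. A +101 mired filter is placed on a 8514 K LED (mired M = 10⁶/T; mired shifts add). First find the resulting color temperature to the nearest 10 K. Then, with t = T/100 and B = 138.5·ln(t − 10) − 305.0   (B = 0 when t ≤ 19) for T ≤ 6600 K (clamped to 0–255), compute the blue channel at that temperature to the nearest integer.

M_in = 10⁶/8514 = 117.45; M_out = 117.45 + (+101) = 218.45.
T_out = 10⁶/218.45 = 4577.6 K → 4580 K; t = 45.8.
B = 138.5·ln(45.8 − 10) − 305.0 = 138.5·ln 35.8 − 305.0 = 138.5·3.5779 − 305.0 = 190.546.
Rounded: 191.

191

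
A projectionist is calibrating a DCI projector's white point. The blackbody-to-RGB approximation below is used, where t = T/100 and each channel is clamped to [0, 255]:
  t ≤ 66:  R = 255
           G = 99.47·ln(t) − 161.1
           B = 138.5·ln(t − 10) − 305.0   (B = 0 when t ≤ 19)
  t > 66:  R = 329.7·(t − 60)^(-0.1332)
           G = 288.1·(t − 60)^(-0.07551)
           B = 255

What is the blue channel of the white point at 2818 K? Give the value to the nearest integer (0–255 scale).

t = 2818/100 = 28.18; the t ≤ 66 branch applies.
B = 138.5·ln(28.18 − 10) − 305.0 = 138.5·ln 18.18 − 305.0 = 138.5·2.9003 − 305.0 = 96.695.
Rounded: 97.

97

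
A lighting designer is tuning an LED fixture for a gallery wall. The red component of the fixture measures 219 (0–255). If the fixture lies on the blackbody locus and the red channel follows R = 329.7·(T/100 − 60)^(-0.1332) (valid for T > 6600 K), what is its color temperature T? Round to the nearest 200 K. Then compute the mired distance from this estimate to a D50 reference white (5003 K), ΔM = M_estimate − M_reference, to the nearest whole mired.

-78 mireds

(t − 60)^(-0.1332) = 219/329.7 = 0.66424.
t − 60 = 0.66424^(1/-0.1332) = 0.66424^(-7.508) = 21.572, so t = 81.572.
T = 100·t = 8157 K → 8200 K to the nearest 200 K.
M_estimate = 10⁶/8200 = 121.95; M_reference = 10⁶/5003 = 199.88.
ΔM = 121.95 − 199.88 = -77.93 → -78 mireds.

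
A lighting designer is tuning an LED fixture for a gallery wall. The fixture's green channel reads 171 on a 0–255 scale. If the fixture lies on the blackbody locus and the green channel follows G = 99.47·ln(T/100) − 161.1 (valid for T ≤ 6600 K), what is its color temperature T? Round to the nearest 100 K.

ln t = (171 + 161.1) / 99.47 = 3.3387.
t = e^3.3387 = 28.182.
T = 100·t = 2818 K → 2800 K to the nearest 100 K.

2800 K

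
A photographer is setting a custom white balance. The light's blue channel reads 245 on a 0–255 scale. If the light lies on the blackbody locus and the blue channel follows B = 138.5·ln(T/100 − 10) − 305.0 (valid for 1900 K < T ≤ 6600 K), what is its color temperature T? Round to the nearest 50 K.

ln(t − 10) = (245 + 305.0) / 138.5 = 3.9711.
t − 10 = e^3.9711 = 53.044, so t = 63.044.
T = 100·t = 6304 K → 6300 K to the nearest 50 K.

6300 K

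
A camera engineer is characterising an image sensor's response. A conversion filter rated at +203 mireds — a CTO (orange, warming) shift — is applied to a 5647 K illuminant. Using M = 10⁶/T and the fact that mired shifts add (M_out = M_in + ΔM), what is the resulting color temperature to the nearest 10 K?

2630 K

M_in = 10⁶/5647 = 177.09 mireds.
M_out = 177.09 + (+203) = 380.09 mireds.
T_out = 10⁶/380.09 = 2631.0 K → 2630 K.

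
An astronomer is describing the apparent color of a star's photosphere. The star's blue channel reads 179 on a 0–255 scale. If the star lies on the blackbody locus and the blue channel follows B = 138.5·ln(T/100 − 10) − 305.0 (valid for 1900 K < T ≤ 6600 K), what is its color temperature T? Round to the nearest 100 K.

ln(t − 10) = (179 + 305.0) / 138.5 = 3.4946.
t − 10 = e^3.4946 = 32.937, so t = 42.937.
T = 100·t = 4294 K → 4300 K to the nearest 100 K.

4300 K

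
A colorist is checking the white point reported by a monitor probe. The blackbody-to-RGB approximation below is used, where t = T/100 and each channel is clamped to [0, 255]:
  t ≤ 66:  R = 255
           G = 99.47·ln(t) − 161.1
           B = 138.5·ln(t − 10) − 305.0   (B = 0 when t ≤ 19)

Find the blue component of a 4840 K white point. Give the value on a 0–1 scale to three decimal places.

0.785

t = 4840/100 = 48.4; the t ≤ 66 branch applies.
B = 138.5·ln(48.4 − 10) − 305.0 = 138.5·ln 38.4 − 305.0 = 138.5·3.6481 − 305.0 = 200.256.
On a 0–1 scale: 200.256/255 = 0.7853 → 0.785.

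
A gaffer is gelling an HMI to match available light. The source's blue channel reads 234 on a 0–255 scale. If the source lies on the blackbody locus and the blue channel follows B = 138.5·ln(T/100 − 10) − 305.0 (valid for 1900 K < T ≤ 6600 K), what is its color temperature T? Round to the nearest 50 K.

5900 K

ln(t − 10) = (234 + 305.0) / 138.5 = 3.8917.
t − 10 = e^3.8917 = 48.994, so t = 58.994.
T = 100·t = 5899 K → 5900 K to the nearest 50 K.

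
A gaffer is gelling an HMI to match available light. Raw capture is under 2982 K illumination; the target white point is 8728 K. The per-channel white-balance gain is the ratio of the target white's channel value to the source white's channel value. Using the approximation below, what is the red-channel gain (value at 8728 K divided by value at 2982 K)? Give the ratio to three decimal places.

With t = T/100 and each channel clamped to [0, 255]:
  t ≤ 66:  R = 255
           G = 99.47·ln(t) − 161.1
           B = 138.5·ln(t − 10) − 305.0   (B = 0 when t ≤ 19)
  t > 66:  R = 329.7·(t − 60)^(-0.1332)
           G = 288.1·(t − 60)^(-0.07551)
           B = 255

At 2982 K (t = 29.82):
  R = 255 by definition for t ≤ 66.
At 8728 K (t = 87.28):
  R = 329.7·(87.28 − 60)^(-0.1332) = 329.7·27.28^(-0.1332) = 329.7·0.64379 = 212.258.
Gain = 212.258 / 255.000 = 0.8324 → 0.832.

0.832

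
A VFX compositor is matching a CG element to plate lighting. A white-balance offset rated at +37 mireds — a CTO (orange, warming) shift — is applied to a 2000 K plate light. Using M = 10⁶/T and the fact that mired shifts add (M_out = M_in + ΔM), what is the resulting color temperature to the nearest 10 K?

1860 K

M_in = 10⁶/2000 = 500.00 mireds.
M_out = 500.00 + (+37) = 537.00 mireds.
T_out = 10⁶/537.00 = 1862.2 K → 1860 K.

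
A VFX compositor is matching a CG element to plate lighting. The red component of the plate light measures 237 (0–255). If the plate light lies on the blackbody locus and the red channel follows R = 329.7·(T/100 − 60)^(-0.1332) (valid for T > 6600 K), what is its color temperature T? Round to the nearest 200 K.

(t − 60)^(-0.1332) = 237/329.7 = 0.71884.
t − 60 = 0.71884^(1/-0.1332) = 0.71884^(-7.508) = 11.922, so t = 71.922.
T = 100·t = 7192 K → 7200 K to the nearest 200 K.

7200 K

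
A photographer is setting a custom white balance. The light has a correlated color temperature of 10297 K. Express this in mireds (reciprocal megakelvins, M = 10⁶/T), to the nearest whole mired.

M = 10⁶ / 10297 = 97.116 → 97 mireds.

97 mireds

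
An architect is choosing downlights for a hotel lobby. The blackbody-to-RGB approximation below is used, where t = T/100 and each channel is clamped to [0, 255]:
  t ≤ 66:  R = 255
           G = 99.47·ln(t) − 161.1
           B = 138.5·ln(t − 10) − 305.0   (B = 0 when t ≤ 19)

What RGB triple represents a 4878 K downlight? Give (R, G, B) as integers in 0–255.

t = 4878/100 = 48.78; the t ≤ 66 branch applies.
R = 255 by definition for t ≤ 66.
G = 99.47·ln 48.78 − 161.1 = 99.47·3.8873 − 161.1 = 225.572.
B = 138.5·ln(48.78 − 10) − 305.0 = 138.5·ln 38.78 − 305.0 = 138.5·3.6579 − 305.0 = 201.620.
Rounded: (255, 226, 202).

(255, 226, 202)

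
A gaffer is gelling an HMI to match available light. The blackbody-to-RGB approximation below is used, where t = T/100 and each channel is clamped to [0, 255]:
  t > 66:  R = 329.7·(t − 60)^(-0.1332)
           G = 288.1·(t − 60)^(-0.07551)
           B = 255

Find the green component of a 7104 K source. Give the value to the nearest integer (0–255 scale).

240

t = 7104/100 = 71.04; the t > 66 branch applies.
G = 288.1·(71.04 − 60)^(-0.07551) = 288.1·11.04^(-0.07551) = 288.1·0.83415 = 240.319.
Rounded: 240.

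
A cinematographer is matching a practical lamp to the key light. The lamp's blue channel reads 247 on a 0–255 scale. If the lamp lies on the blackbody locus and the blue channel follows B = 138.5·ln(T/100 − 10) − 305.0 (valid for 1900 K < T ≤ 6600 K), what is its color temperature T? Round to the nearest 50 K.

ln(t − 10) = (247 + 305.0) / 138.5 = 3.9856.
t − 10 = e^3.9856 = 53.815, so t = 63.815.
T = 100·t = 6382 K → 6400 K to the nearest 50 K.

6400 K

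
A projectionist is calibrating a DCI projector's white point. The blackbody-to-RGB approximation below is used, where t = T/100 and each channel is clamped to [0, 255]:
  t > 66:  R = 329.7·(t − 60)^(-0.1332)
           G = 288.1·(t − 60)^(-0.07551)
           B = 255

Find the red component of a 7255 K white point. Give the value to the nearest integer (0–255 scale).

t = 7255/100 = 72.55; the t > 66 branch applies.
R = 329.7·(72.55 − 60)^(-0.1332) = 329.7·12.55^(-0.1332) = 329.7·0.71394 = 235.385.
Rounded: 235.

235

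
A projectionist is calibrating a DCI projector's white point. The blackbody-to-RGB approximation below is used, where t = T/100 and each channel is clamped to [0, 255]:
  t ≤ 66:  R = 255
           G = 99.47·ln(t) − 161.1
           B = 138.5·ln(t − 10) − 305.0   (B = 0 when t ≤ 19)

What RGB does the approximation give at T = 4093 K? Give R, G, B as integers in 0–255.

R=255, G=208, B=170

t = 4093/100 = 40.93; the t ≤ 66 branch applies.
R = 255 by definition for t ≤ 66.
G = 99.47·ln 40.93 − 161.1 = 99.47·3.7119 − 161.1 = 208.119.
B = 138.5·ln(40.93 − 10) − 305.0 = 138.5·ln 30.93 − 305.0 = 138.5·3.4317 − 305.0 = 170.294.
Rounded: (255, 208, 170).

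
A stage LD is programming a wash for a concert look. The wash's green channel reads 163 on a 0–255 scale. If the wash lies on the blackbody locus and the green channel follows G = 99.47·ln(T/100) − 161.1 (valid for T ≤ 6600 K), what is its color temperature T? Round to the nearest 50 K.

ln t = (163 + 161.1) / 99.47 = 3.2583.
t = e^3.2583 = 26.004.
T = 100·t = 2600 K → 2600 K to the nearest 50 K.

2600 K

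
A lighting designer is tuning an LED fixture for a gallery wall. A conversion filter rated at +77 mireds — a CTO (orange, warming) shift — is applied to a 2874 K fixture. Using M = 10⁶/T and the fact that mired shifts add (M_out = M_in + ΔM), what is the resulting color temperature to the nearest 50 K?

2350 K

M_in = 10⁶/2874 = 347.95 mireds.
M_out = 347.95 + (+77) = 424.95 mireds.
T_out = 10⁶/424.95 = 2353.2 K → 2350 K.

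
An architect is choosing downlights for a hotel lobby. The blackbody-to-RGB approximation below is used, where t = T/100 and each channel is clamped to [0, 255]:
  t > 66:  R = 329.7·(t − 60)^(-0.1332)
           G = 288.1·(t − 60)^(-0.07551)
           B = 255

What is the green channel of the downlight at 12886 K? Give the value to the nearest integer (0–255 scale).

209

t = 12886/100 = 128.86; the t > 66 branch applies.
G = 288.1·(128.86 − 60)^(-0.07551) = 288.1·68.86^(-0.07551) = 288.1·0.72647 = 209.295.
Rounded: 209.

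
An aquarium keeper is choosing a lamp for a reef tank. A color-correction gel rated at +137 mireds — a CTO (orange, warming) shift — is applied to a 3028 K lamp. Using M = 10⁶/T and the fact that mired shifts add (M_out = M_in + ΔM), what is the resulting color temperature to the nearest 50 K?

M_in = 10⁶/3028 = 330.25 mireds.
M_out = 330.25 + (+137) = 467.25 mireds.
T_out = 10⁶/467.25 = 2140.2 K → 2150 K.

2150 K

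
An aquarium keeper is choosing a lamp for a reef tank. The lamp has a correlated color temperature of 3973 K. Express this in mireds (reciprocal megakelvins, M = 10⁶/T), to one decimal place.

M = 10⁶ / 3973 = 251.699 → 251.7 mireds.

251.7 mireds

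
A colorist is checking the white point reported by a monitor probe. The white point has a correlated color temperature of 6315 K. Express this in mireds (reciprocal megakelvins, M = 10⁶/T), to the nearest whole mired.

158 mireds

M = 10⁶ / 6315 = 158.353 → 158 mireds.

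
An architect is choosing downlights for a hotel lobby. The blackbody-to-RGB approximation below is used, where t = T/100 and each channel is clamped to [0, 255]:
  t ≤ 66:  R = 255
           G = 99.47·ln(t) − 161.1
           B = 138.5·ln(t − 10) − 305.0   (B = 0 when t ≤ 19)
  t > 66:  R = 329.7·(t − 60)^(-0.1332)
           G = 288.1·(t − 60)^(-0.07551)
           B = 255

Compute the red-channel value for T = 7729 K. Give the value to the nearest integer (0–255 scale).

t = 7729/100 = 77.29; the t > 66 branch applies.
R = 329.7·(77.29 − 60)^(-0.1332) = 329.7·17.29^(-0.1332) = 329.7·0.68411 = 225.551.
Rounded: 226.

226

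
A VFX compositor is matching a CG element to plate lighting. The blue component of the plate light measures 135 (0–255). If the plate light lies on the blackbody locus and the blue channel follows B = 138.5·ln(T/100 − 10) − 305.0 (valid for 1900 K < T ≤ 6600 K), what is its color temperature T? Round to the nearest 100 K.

ln(t − 10) = (135 + 305.0) / 138.5 = 3.1769.
t − 10 = e^3.1769 = 23.972, so t = 33.972.
T = 100·t = 3397 K → 3400 K to the nearest 100 K.

3400 K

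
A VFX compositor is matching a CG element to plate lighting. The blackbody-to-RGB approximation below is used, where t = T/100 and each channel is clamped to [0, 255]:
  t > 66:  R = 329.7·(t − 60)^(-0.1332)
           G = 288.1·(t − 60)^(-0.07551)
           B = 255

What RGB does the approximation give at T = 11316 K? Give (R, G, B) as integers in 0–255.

(194, 213, 255)

t = 11316/100 = 113.16; the t > 66 branch applies.
R = 329.7·(113.16 − 60)^(-0.1332) = 329.7·53.16^(-0.1332) = 329.7·0.58905 = 194.210.
G = 288.1·(113.16 − 60)^(-0.07551) = 288.1·53.16^(-0.07551) = 288.1·0.74080 = 213.425.
B = 255 by definition for t > 66.
Rounded: (194, 213, 255).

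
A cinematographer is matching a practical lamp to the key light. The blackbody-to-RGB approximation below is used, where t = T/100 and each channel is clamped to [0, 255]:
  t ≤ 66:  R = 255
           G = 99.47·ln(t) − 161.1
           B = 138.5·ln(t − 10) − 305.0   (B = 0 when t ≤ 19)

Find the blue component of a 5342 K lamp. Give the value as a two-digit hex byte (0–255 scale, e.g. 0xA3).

t = 5342/100 = 53.42; the t ≤ 66 branch applies.
B = 138.5·ln(53.42 − 10) − 305.0 = 138.5·ln 43.42 − 305.0 = 138.5·3.7709 − 305.0 = 217.272.
Rounded: 217; in hex, 0xD9.

0xD9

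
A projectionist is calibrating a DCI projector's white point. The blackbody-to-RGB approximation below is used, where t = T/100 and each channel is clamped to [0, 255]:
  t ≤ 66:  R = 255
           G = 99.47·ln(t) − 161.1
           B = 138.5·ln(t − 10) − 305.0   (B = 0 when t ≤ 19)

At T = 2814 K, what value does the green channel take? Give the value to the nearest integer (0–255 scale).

t = 2814/100 = 28.14; the t ≤ 66 branch applies.
G = 99.47·ln 28.14 − 161.1 = 99.47·3.3372 − 161.1 = 170.850.
Rounded: 171.

171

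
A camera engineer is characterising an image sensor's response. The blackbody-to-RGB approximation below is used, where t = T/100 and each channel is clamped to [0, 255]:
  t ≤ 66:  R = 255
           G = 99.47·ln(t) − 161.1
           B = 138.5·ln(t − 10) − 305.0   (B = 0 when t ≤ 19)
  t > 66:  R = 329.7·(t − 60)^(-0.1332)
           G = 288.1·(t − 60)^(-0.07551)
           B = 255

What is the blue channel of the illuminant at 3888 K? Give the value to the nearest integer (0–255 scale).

161

t = 3888/100 = 38.88; the t ≤ 66 branch applies.
B = 138.5·ln(38.88 − 10) − 305.0 = 138.5·ln 28.88 − 305.0 = 138.5·3.3631 − 305.0 = 160.796.
Rounded: 161.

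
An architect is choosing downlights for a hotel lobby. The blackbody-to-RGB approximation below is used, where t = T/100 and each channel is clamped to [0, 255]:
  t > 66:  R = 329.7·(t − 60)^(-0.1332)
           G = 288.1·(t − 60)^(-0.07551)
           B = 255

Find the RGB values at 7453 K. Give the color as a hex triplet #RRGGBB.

t = 7453/100 = 74.53; the t > 66 branch applies.
R = 329.7·(74.53 − 60)^(-0.1332) = 329.7·14.53^(-0.1332) = 329.7·0.70014 = 230.837.
G = 288.1·(74.53 − 60)^(-0.07551) = 288.1·14.53^(-0.07551) = 288.1·0.81703 = 235.386.
B = 255 by definition for t > 66.
Rounded: (231, 235, 255).
In hex: #E7EBFF.

#E7EBFF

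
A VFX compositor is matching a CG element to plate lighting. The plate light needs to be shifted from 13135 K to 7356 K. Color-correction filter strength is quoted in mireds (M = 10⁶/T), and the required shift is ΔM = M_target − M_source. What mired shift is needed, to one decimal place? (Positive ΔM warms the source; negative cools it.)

M_source = 10⁶/13135 = 76.132; M_target = 10⁶/7356 = 135.943.
ΔM = 135.943 − 76.132 = 59.811 → +59.8 mireds, a warming shift.

+59.8 mireds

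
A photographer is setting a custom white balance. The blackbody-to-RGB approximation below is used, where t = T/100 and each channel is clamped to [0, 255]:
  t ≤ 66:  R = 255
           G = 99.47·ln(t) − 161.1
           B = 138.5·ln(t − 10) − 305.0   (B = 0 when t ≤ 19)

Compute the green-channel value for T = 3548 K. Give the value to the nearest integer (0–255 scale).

194

t = 3548/100 = 35.48; the t ≤ 66 branch applies.
G = 99.47·ln 35.48 − 161.1 = 99.47·3.5690 − 161.1 = 193.905.
Rounded: 194.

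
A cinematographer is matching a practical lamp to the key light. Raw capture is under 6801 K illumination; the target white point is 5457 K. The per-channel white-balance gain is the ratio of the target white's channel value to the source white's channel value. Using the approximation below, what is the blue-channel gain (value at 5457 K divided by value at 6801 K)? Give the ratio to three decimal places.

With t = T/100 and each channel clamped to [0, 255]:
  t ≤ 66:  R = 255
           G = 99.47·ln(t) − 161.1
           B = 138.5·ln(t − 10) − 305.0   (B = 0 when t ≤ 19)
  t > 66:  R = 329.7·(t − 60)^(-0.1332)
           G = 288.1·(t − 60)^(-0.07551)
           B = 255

0.866

At 6801 K (t = 68.01):
  B = 255 by definition for t > 66.
At 5457 K (t = 54.57):
  B = 138.5·ln(54.57 − 10) − 305.0 = 138.5·ln 44.57 − 305.0 = 138.5·3.7971 − 305.0 = 220.893.
Gain = 220.893 / 255.000 = 0.8662 → 0.866.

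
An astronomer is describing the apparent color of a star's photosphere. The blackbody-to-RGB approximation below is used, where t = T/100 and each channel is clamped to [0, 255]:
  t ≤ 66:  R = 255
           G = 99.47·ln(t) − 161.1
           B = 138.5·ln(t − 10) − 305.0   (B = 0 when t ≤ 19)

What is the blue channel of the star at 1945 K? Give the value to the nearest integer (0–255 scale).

6

t = 1945/100 = 19.45; the t ≤ 66 branch applies.
B = 138.5·ln(19.45 − 10) − 305.0 = 138.5·ln 9.45 − 305.0 = 138.5·2.2460 − 305.0 = 6.073.
Rounded: 6.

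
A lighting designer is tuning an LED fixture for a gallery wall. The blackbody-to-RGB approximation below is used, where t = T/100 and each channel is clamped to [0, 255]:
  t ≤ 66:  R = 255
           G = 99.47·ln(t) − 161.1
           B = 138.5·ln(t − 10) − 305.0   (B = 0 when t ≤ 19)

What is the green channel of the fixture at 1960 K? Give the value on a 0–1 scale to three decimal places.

t = 1960/100 = 19.6; the t ≤ 66 branch applies.
G = 99.47·ln 19.6 − 161.1 = 99.47·2.9755 − 161.1 = 134.876.
On a 0–1 scale: 134.876/255 = 0.5289 → 0.529.

0.529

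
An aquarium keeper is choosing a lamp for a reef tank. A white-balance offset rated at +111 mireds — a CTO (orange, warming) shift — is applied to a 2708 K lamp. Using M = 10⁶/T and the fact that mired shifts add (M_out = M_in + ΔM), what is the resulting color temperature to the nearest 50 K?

2100 K

M_in = 10⁶/2708 = 369.28 mireds.
M_out = 369.28 + (+111) = 480.28 mireds.
T_out = 10⁶/480.28 = 2082.1 K → 2100 K.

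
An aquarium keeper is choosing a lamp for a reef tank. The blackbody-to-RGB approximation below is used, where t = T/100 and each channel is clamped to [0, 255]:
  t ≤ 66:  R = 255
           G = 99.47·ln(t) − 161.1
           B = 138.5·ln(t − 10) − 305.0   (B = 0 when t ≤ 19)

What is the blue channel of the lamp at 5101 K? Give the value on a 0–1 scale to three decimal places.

t = 5101/100 = 51.01; the t ≤ 66 branch applies.
B = 138.5·ln(51.01 − 10) − 305.0 = 138.5·ln 41.01 − 305.0 = 138.5·3.7138 − 305.0 = 209.364.
On a 0–1 scale: 209.364/255 = 0.8210 → 0.821.

0.821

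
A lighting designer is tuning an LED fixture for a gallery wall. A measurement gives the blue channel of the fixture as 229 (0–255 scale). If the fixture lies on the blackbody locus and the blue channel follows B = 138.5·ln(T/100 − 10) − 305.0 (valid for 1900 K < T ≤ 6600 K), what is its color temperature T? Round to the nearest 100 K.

ln(t − 10) = (229 + 305.0) / 138.5 = 3.8556.
t − 10 = e^3.8556 = 47.257, so t = 57.257.
T = 100·t = 5726 K → 5700 K to the nearest 100 K.

5700 K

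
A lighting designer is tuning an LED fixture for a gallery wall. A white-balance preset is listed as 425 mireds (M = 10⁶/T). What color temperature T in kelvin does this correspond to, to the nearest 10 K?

T = 10⁶ / 425 = 2352.94 K → 2350 K.

2350 K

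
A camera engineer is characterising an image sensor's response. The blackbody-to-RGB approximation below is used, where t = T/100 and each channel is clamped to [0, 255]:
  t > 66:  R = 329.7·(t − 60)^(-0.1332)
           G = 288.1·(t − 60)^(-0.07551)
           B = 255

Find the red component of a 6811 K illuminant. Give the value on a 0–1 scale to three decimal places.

t = 6811/100 = 68.11; the t > 66 branch applies.
R = 329.7·(68.11 − 60)^(-0.1332) = 329.7·8.11^(-0.1332) = 329.7·0.75669 = 249.481.
On a 0–1 scale: 249.481/255 = 0.9784 → 0.978.

0.978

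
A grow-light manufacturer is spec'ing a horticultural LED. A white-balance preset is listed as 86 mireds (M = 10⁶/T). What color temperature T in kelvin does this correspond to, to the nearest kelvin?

11628 K

T = 10⁶ / 86 = 11627.91 K → 11628 K.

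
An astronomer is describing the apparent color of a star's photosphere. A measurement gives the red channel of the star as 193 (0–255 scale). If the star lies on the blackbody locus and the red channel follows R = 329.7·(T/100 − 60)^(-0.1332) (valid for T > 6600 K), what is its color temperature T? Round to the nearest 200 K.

(t − 60)^(-0.1332) = 193/329.7 = 0.58538.
t − 60 = 0.58538^(1/-0.1332) = 0.58538^(-7.508) = 55.713, so t = 115.713.
T = 100·t = 11571 K → 11600 K to the nearest 200 K.

11600 K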